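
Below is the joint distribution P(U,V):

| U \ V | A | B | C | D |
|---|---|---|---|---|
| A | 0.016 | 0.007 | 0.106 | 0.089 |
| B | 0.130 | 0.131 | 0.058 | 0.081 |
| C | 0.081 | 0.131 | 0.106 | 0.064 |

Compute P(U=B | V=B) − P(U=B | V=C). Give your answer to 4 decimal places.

P(V=B) = 0.007 + 0.131 + 0.131 = 0.269; P(U=B | V=B) = 0.131/0.269 = 0.48699.
P(V=C) = 0.106 + 0.058 + 0.106 = 0.270; P(U=B | V=C) = 0.058/0.270 = 0.21481.
Difference = 0.2722.

0.2722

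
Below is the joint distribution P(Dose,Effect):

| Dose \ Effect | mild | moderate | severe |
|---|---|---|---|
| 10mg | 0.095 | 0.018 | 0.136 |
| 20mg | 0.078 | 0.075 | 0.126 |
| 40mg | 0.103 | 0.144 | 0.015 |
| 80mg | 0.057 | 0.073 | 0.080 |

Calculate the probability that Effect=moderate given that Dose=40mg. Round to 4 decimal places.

P(Dose=40mg) = 0.103 + 0.144 + 0.015 = 0.262.
P(Effect=moderate | Dose=40mg) = 0.144/0.262 = 0.5496.

0.5496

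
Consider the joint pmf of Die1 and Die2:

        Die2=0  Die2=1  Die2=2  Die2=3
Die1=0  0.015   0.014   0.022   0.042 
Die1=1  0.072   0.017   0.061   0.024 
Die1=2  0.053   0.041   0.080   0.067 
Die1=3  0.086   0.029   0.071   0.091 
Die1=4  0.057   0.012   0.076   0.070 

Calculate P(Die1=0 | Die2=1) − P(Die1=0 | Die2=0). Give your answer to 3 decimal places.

0.071

P(Die2=1) = 0.014 + 0.017 + 0.041 + 0.029 + 0.012 = 0.113; P(Die1=0 | Die2=1) = 0.014/0.113 = 0.1239.
P(Die2=0) = 0.015 + 0.072 + 0.053 + 0.086 + 0.057 = 0.283; P(Die1=0 | Die2=0) = 0.015/0.283 = 0.0530.
Difference = 0.071.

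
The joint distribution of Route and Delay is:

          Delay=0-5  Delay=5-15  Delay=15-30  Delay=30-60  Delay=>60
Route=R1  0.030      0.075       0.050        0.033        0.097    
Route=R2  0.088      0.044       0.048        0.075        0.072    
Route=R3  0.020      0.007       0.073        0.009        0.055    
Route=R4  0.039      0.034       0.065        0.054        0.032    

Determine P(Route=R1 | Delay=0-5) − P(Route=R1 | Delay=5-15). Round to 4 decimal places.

P(Delay=0-5) = 0.030 + 0.088 + 0.020 + 0.039 = 0.177; P(Route=R1 | Delay=0-5) = 0.030/0.177 = 0.16949.
P(Delay=5-15) = 0.075 + 0.044 + 0.007 + 0.034 = 0.160; P(Route=R1 | Delay=5-15) = 0.075/0.160 = 0.46875.
Difference = -0.2993.

-0.2993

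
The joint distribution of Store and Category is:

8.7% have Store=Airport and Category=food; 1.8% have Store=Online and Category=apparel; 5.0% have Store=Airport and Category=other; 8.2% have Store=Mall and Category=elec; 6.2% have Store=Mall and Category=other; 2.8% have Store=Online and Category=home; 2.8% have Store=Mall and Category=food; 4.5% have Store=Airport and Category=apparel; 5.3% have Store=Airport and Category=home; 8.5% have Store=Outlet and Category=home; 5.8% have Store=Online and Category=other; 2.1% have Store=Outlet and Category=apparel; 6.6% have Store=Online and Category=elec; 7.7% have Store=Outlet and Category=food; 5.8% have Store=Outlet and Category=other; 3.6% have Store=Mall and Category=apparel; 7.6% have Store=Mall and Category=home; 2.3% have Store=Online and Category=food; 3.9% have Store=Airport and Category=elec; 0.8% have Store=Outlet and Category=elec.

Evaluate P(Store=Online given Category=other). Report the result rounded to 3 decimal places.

P(Category=other) = 0.062 + 0.050 + 0.058 + 0.058 = 0.228.
P(Store=Online | Category=other) = 0.058/0.228 = 0.254.

0.254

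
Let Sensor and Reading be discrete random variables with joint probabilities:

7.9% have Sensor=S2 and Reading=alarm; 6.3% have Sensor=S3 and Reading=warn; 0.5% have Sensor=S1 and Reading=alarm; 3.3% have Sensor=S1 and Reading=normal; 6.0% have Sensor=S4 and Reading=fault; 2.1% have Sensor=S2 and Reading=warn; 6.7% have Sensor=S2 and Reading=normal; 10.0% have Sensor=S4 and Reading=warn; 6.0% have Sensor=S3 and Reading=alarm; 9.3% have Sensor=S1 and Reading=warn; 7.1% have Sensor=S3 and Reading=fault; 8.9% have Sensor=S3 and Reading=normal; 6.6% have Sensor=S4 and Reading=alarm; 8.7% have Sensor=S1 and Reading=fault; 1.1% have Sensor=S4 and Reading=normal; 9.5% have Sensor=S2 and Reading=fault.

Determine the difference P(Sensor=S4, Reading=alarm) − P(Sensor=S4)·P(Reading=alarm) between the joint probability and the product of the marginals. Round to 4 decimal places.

0.0162

P(Sensor=S4) = 0.011 + 0.100 + 0.066 + 0.060 = 0.237.
P(Reading=alarm) = 0.005 + 0.079 + 0.060 + 0.066 = 0.210.
P(Sensor=S4, Reading=alarm) − P(Sensor=S4)P(Reading=alarm) = 0.066 − 0.237×0.210 = 0.0162.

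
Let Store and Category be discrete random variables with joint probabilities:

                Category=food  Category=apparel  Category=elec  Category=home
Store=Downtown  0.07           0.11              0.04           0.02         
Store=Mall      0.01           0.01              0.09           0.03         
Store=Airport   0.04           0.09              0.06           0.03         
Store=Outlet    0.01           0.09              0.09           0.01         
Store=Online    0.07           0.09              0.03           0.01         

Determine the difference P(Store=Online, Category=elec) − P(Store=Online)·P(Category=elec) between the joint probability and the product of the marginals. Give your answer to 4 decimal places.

-0.0320

P(Store=Online) = 0.07 + 0.09 + 0.03 + 0.01 = 0.20.
P(Category=elec) = 0.04 + 0.09 + 0.06 + 0.09 + 0.03 = 0.31.
P(Store=Online, Category=elec) − P(Store=Online)P(Category=elec) = 0.03 − 0.20×0.31 = -0.0320.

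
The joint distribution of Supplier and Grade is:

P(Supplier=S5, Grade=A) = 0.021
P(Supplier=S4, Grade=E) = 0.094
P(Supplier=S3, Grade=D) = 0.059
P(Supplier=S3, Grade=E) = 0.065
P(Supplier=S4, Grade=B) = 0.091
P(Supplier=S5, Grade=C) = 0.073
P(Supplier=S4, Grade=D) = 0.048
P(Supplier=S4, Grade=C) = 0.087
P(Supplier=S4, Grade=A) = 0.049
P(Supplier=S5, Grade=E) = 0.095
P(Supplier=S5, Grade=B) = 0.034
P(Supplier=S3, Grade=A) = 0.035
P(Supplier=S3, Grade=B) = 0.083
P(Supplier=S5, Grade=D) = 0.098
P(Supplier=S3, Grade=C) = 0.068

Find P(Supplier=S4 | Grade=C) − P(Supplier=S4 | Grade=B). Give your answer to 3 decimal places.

P(Grade=C) = 0.068 + 0.087 + 0.073 = 0.228; P(Supplier=S4 | Grade=C) = 0.087/0.228 = 0.3816.
P(Grade=B) = 0.083 + 0.091 + 0.034 = 0.208; P(Supplier=S4 | Grade=B) = 0.091/0.208 = 0.4375.
Difference = -0.056.

-0.056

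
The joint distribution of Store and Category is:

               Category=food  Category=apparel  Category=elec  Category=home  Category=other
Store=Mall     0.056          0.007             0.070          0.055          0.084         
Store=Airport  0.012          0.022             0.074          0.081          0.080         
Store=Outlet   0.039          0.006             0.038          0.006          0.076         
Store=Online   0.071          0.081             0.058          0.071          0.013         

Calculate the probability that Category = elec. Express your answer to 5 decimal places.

P(Category=elec) = 0.070 + 0.074 + 0.038 + 0.058 = 0.240.

0.24000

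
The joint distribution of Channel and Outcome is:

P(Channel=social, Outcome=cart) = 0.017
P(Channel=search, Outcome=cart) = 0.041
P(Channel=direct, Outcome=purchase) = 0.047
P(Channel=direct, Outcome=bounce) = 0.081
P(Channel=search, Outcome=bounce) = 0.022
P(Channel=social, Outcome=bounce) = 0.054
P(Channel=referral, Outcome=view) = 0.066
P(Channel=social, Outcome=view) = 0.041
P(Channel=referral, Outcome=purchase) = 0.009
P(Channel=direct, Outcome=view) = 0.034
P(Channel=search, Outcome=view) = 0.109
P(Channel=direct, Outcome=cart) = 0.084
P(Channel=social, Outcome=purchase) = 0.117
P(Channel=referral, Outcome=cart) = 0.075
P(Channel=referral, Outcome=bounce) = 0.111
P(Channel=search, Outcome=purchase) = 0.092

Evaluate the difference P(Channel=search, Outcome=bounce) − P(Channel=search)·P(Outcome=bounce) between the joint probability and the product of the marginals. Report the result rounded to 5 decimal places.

-0.04875

P(Channel=search) = 0.022 + 0.109 + 0.041 + 0.092 = 0.264.
P(Outcome=bounce) = 0.022 + 0.054 + 0.081 + 0.111 = 0.268.
P(Channel=search, Outcome=bounce) − P(Channel=search)P(Outcome=bounce) = 0.022 − 0.264×0.268 = -0.04875.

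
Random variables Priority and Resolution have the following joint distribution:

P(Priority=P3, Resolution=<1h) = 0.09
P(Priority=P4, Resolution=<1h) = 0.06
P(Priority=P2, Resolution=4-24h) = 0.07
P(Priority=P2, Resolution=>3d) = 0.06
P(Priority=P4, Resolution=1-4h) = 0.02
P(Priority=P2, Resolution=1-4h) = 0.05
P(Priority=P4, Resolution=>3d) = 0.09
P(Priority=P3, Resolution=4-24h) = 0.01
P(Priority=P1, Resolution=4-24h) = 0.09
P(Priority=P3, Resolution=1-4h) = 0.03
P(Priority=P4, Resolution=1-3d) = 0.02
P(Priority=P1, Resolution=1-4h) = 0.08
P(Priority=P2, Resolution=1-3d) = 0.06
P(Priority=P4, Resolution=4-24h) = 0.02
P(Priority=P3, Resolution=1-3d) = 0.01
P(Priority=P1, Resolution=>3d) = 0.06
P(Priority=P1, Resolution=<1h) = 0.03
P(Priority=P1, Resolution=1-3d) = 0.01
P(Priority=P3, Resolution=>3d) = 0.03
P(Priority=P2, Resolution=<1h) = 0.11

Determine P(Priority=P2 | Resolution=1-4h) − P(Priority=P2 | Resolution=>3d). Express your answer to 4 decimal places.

P(Resolution=1-4h) = 0.08 + 0.05 + 0.03 + 0.02 = 0.18; P(Priority=P2 | Resolution=1-4h) = 0.05/0.18 = 0.27778.
P(Resolution=>3d) = 0.06 + 0.06 + 0.03 + 0.09 = 0.24; P(Priority=P2 | Resolution=>3d) = 0.06/0.24 = 0.25000.
Difference = 0.0278.

0.0278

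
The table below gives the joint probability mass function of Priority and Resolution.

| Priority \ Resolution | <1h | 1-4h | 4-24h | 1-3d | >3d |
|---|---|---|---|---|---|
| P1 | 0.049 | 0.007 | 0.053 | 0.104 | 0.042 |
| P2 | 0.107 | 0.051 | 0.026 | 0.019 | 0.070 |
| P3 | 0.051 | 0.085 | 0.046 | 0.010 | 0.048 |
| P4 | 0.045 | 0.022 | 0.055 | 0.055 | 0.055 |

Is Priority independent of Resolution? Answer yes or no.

P(Priority=P1) = 0.255 and P(Resolution=1-3d) = 0.188, so their product is 0.04794, but P(Priority=P1, Resolution=1-3d) = 0.104. Since these differ, Priority and Resolution are not independent.

no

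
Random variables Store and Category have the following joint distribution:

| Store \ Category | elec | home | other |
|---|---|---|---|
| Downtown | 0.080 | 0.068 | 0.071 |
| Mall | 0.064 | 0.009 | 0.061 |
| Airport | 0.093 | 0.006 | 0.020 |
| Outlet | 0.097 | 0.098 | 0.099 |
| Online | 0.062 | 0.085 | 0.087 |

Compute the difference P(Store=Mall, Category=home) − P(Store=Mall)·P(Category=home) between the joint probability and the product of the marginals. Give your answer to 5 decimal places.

P(Store=Mall) = 0.064 + 0.009 + 0.061 = 0.134.
P(Category=home) = 0.068 + 0.009 + 0.006 + 0.098 + 0.085 = 0.266.
P(Store=Mall, Category=home) − P(Store=Mall)P(Category=home) = 0.009 − 0.134×0.266 = -0.02664.

-0.02664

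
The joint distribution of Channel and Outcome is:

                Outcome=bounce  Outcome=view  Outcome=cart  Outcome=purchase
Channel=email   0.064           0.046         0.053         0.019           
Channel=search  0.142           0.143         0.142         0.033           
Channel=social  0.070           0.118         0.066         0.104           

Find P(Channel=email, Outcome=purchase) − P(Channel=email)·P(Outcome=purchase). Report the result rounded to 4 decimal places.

-0.0094

P(Channel=email) = 0.064 + 0.046 + 0.053 + 0.019 = 0.182.
P(Outcome=purchase) = 0.019 + 0.033 + 0.104 = 0.156.
P(Channel=email, Outcome=purchase) − P(Channel=email)P(Outcome=purchase) = 0.019 − 0.182×0.156 = -0.0094.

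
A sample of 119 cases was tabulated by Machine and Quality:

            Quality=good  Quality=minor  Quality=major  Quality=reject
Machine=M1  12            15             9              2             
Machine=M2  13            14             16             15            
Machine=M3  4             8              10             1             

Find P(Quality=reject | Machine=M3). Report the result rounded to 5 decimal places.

0.04348

Total with Machine=M3: 4 + 8 + 10 + 1 = 23.
P(Quality=reject | Machine=M3) = 1/23 = 0.04348.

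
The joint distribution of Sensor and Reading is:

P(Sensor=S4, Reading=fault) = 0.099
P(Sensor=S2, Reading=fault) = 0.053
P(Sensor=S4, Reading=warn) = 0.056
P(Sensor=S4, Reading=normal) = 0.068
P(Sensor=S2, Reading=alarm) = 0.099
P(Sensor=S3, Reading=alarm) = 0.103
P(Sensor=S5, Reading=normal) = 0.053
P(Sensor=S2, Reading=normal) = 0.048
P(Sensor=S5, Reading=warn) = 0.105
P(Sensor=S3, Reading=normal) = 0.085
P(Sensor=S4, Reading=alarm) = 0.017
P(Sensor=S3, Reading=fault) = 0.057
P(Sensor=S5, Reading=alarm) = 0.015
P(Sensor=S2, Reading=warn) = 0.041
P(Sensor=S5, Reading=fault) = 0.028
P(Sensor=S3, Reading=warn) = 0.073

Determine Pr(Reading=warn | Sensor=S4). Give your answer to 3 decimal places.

0.233

P(Sensor=S4) = 0.068 + 0.056 + 0.017 + 0.099 = 0.240.
P(Reading=warn | Sensor=S4) = 0.056/0.240 = 0.233.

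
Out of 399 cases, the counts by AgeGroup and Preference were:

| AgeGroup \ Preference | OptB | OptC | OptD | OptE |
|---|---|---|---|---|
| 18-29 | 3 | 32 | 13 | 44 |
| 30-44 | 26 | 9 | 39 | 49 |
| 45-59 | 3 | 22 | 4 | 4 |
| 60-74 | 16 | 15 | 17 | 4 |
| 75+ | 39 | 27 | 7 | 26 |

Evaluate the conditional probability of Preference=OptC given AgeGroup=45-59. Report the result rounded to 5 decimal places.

0.66667

Total with AgeGroup=45-59: 3 + 22 + 4 + 4 = 33.
P(Preference=OptC | AgeGroup=45-59) = 22/33 = 0.66667.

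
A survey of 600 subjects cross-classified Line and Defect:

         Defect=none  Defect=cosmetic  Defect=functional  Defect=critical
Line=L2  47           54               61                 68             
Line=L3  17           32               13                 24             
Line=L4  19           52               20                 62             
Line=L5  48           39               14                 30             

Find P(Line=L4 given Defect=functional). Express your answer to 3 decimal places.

Total with Defect=functional: 61 + 13 + 20 + 14 = 108.
P(Line=L4 | Defect=functional) = 20/108 = 0.185.

0.185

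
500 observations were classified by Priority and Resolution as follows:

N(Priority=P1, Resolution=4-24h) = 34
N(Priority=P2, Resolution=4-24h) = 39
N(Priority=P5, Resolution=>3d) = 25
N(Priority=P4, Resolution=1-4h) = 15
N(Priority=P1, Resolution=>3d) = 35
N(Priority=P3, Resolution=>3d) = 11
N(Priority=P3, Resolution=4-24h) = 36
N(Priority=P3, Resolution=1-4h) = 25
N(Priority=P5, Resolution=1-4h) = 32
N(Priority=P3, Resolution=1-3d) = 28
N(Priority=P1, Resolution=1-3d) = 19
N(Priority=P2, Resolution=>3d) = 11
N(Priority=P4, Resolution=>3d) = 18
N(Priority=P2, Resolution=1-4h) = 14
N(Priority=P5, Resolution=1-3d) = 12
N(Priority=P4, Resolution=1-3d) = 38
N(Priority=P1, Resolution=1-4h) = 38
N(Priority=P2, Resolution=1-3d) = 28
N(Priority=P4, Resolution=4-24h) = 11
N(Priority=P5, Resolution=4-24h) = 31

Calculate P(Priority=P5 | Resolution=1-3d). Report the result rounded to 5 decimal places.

Total with Resolution=1-3d: 19 + 28 + 28 + 38 + 12 = 125.
P(Priority=P5 | Resolution=1-3d) = 12/125 = 0.09600.

0.09600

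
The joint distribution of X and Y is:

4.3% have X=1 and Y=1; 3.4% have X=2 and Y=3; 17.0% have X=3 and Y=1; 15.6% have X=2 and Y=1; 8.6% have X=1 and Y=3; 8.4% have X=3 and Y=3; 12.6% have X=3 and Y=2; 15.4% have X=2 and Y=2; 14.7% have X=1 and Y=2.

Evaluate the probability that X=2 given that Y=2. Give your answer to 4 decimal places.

P(Y=2) = 0.147 + 0.154 + 0.126 = 0.427.
P(X=2 | Y=2) = 0.154/0.427 = 0.3607.

0.3607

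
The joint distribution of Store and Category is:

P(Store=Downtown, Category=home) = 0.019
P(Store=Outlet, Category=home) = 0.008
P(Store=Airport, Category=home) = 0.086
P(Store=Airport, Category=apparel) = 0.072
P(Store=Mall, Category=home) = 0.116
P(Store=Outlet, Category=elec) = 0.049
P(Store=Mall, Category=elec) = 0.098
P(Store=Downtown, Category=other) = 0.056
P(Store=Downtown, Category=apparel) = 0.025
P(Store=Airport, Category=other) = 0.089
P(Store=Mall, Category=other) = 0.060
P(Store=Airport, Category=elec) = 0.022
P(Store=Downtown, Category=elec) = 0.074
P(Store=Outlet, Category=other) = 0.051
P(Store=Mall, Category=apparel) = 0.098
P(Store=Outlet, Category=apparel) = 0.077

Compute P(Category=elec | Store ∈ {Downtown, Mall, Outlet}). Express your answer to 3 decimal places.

P(Store=Downtown) = 0.025 + 0.074 + 0.019 + 0.056 = 0.174.
P(Store=Mall) = 0.098 + 0.098 + 0.116 + 0.060 = 0.372.
P(Store=Outlet) = 0.077 + 0.049 + 0.008 + 0.051 = 0.185.
P(Store ∈ {Downtown, Mall, Outlet}) = 0.174 + 0.372 + 0.185 = 0.731; P(Category=elec, Store ∈ {Downtown, Mall, Outlet}) = 0.074 + 0.098 + 0.049 = 0.221.
P(Category=elec | Store ∈ {Downtown, Mall, Outlet}) = 0.221/0.731 = 0.302.

0.302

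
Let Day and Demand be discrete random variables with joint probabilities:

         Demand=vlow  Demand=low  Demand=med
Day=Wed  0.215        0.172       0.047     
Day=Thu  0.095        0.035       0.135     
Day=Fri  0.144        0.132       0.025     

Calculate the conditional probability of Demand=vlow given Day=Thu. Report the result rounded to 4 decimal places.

0.3585

P(Day=Thu) = 0.095 + 0.035 + 0.135 = 0.265.
P(Demand=vlow | Day=Thu) = 0.095/0.265 = 0.3585.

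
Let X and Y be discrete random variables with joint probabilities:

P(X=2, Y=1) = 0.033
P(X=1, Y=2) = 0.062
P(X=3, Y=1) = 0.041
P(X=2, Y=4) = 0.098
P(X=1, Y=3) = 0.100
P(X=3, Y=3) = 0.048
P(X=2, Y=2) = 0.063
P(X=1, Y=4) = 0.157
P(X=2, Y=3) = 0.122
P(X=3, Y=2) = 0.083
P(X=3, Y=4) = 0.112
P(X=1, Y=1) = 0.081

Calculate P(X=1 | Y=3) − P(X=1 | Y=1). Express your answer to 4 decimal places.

-0.1522

P(Y=3) = 0.100 + 0.122 + 0.048 = 0.270; P(X=1 | Y=3) = 0.100/0.270 = 0.37037.
P(Y=1) = 0.081 + 0.033 + 0.041 = 0.155; P(X=1 | Y=1) = 0.081/0.155 = 0.52258.
Difference = -0.1522.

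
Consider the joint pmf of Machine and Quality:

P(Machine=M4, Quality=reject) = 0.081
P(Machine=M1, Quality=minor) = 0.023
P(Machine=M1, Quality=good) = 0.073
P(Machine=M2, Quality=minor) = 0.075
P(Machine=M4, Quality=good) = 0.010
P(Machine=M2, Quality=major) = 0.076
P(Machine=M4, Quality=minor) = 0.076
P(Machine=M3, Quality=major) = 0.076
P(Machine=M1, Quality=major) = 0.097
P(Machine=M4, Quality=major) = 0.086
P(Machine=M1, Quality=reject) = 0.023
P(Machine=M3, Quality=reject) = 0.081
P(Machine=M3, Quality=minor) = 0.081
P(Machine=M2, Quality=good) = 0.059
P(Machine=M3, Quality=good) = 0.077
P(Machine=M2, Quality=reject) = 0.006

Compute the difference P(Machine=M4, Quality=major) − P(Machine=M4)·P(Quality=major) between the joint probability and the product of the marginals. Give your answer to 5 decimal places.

P(Machine=M4) = 0.010 + 0.076 + 0.086 + 0.081 = 0.253.
P(Quality=major) = 0.097 + 0.076 + 0.076 + 0.086 = 0.335.
P(Machine=M4, Quality=major) − P(Machine=M4)P(Quality=major) = 0.086 − 0.253×0.335 = 0.00125.

0.00125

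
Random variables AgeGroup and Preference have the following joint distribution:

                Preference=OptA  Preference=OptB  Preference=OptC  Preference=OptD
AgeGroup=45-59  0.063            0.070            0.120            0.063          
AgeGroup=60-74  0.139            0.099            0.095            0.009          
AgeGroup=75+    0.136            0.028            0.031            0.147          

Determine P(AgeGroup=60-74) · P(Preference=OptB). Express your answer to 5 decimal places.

0.06737

P(AgeGroup=60-74) = 0.139 + 0.099 + 0.095 + 0.009 = 0.342.
P(Preference=OptB) = 0.070 + 0.099 + 0.028 = 0.197.
Product: 0.342 × 0.197 = 0.06737.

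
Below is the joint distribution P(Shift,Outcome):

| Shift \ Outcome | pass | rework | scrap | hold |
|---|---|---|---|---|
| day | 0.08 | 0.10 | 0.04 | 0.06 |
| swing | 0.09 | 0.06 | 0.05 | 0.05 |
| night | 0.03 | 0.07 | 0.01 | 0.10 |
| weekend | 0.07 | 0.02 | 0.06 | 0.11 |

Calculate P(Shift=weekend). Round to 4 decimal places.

0.2600

P(Shift=weekend) = 0.07 + 0.02 + 0.06 + 0.11 = 0.26.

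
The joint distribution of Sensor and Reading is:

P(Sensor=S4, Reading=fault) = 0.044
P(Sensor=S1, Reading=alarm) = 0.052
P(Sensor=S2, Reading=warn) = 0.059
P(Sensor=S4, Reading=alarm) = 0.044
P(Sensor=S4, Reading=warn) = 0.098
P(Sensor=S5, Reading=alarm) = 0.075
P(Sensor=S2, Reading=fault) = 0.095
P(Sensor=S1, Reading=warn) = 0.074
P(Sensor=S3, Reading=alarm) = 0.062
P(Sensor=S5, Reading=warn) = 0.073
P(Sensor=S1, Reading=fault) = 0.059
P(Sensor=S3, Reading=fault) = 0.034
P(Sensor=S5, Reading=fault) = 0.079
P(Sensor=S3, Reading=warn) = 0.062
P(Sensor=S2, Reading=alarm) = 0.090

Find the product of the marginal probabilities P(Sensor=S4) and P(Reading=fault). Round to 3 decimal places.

0.058

P(Sensor=S4) = 0.098 + 0.044 + 0.044 = 0.186.
P(Reading=fault) = 0.059 + 0.095 + 0.034 + 0.044 + 0.079 = 0.311.
Product: 0.186 × 0.311 = 0.058.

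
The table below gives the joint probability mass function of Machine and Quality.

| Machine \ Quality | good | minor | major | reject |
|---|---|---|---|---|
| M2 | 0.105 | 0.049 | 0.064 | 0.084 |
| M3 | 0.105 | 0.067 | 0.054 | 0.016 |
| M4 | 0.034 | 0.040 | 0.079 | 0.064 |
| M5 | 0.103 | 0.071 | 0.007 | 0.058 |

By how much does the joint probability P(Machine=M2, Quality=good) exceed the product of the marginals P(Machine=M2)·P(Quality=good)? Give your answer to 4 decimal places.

0.0002

P(Machine=M2) = 0.105 + 0.049 + 0.064 + 0.084 = 0.302.
P(Quality=good) = 0.105 + 0.105 + 0.034 + 0.103 = 0.347.
P(Machine=M2, Quality=good) − P(Machine=M2)P(Quality=good) = 0.105 − 0.302×0.347 = 0.0002.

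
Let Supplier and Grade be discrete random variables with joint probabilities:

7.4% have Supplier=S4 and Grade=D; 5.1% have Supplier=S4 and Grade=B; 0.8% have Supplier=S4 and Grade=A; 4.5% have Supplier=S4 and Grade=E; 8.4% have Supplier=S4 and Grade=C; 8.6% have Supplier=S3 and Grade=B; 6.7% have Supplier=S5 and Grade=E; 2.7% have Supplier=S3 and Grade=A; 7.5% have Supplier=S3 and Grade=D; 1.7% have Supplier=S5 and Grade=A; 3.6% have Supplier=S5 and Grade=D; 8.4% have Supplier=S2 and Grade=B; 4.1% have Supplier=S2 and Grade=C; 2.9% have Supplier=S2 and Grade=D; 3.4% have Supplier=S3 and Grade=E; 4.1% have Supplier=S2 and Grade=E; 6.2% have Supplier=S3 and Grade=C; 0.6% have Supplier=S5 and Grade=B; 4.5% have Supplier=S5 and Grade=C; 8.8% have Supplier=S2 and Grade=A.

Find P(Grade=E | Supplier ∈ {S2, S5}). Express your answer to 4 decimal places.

P(Supplier=S2) = 0.088 + 0.084 + 0.041 + 0.029 + 0.041 = 0.283.
P(Supplier=S5) = 0.017 + 0.006 + 0.045 + 0.036 + 0.067 = 0.171.
P(Supplier ∈ {S2, S5}) = 0.283 + 0.171 = 0.454; P(Grade=E, Supplier ∈ {S2, S5}) = 0.041 + 0.067 = 0.108.
P(Grade=E | Supplier ∈ {S2, S5}) = 0.108/0.454 = 0.2379.

0.2379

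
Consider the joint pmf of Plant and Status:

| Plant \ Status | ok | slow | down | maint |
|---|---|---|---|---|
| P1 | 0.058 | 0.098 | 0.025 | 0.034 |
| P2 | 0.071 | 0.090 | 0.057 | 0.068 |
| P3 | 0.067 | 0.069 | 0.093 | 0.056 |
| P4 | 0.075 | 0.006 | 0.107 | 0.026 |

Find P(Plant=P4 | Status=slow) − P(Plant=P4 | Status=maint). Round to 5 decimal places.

-0.11849

P(Status=slow) = 0.098 + 0.090 + 0.069 + 0.006 = 0.263; P(Plant=P4 | Status=slow) = 0.006/0.263 = 0.022814.
P(Status=maint) = 0.034 + 0.068 + 0.056 + 0.026 = 0.184; P(Plant=P4 | Status=maint) = 0.026/0.184 = 0.141304.
Difference = -0.11849.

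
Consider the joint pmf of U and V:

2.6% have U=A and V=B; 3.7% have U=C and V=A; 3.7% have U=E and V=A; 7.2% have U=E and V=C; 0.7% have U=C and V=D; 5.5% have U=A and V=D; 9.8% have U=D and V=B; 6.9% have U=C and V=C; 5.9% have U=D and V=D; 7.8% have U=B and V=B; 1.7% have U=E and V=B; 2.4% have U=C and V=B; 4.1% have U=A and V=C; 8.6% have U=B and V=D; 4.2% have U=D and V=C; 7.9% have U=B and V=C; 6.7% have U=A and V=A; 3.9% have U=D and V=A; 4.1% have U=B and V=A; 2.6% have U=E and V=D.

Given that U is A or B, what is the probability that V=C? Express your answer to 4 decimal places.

P(U=A) = 0.067 + 0.026 + 0.041 + 0.055 = 0.189.
P(U=B) = 0.041 + 0.078 + 0.079 + 0.086 = 0.284.
P(U ∈ {A, B}) = 0.189 + 0.284 = 0.473; P(V=C, U ∈ {A, B}) = 0.041 + 0.079 = 0.120.
P(V=C | U ∈ {A, B}) = 0.120/0.473 = 0.2537.

0.2537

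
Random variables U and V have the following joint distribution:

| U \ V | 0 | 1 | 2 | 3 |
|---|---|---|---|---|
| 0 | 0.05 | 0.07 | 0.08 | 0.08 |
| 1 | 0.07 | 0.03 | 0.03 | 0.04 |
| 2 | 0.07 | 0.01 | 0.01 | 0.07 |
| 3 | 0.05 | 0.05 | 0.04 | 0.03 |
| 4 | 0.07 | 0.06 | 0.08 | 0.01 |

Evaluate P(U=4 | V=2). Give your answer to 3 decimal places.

P(V=2) = 0.08 + 0.03 + 0.01 + 0.04 + 0.08 = 0.24.
P(U=4 | V=2) = 0.08/0.24 = 0.333.

0.333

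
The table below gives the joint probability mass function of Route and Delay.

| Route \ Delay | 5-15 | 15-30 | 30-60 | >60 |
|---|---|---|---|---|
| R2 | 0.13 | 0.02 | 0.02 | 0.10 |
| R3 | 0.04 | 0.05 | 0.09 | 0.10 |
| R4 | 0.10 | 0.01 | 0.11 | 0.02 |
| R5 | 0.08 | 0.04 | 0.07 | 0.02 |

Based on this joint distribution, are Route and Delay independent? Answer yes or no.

no

P(Route=R2) = 0.27 and P(Delay=30-60) = 0.29, so their product is 0.0783, but P(Route=R2, Delay=30-60) = 0.02. Since these differ, Route and Delay are not independent.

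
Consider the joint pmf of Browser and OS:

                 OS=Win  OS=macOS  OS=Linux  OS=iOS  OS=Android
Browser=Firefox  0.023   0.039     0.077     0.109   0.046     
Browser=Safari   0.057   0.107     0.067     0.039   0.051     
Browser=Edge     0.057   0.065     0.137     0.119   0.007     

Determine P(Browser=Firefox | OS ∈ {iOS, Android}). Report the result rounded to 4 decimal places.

P(OS=iOS) = 0.109 + 0.039 + 0.119 = 0.267.
P(OS=Android) = 0.046 + 0.051 + 0.007 = 0.104.
P(OS ∈ {iOS, Android}) = 0.267 + 0.104 = 0.371; P(Browser=Firefox, OS ∈ {iOS, Android}) = 0.109 + 0.046 = 0.155.
P(Browser=Firefox | OS ∈ {iOS, Android}) = 0.155/0.371 = 0.4178.

0.4178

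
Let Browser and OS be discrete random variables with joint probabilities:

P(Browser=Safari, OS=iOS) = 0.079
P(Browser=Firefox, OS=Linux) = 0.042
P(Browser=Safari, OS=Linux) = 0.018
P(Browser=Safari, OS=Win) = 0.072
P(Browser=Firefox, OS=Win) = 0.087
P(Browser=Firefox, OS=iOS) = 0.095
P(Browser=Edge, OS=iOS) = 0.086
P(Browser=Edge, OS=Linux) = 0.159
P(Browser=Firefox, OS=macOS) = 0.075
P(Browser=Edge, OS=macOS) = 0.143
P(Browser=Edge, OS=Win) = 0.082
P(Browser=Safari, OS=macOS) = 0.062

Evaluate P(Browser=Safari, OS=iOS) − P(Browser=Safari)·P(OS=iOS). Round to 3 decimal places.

0.019

P(Browser=Safari) = 0.072 + 0.062 + 0.018 + 0.079 = 0.231.
P(OS=iOS) = 0.095 + 0.079 + 0.086 = 0.260.
P(Browser=Safari, OS=iOS) − P(Browser=Safari)P(OS=iOS) = 0.079 − 0.231×0.260 = 0.019.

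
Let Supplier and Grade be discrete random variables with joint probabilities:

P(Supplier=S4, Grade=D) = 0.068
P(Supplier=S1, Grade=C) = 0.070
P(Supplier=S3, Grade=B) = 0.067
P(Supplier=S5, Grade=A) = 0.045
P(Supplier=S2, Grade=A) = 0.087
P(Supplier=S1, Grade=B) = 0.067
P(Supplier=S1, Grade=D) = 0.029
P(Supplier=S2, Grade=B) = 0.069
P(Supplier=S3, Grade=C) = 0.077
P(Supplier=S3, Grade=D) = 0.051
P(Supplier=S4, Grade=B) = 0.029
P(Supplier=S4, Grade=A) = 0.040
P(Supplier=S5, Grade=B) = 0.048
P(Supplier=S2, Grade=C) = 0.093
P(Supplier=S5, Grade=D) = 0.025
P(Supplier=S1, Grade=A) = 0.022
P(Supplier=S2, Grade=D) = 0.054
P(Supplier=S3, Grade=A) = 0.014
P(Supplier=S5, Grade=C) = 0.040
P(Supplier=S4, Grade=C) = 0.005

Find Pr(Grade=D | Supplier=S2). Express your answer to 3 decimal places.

P(Supplier=S2) = 0.087 + 0.069 + 0.093 + 0.054 = 0.303.
P(Grade=D | Supplier=S2) = 0.054/0.303 = 0.178.

0.178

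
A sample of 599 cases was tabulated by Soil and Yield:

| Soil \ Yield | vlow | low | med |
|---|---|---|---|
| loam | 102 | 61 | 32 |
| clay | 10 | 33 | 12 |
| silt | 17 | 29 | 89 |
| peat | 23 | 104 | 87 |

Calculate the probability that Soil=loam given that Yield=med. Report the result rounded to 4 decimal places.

Total with Yield=med: 32 + 12 + 89 + 87 = 220.
P(Soil=loam | Yield=med) = 32/220 = 0.1455.

0.1455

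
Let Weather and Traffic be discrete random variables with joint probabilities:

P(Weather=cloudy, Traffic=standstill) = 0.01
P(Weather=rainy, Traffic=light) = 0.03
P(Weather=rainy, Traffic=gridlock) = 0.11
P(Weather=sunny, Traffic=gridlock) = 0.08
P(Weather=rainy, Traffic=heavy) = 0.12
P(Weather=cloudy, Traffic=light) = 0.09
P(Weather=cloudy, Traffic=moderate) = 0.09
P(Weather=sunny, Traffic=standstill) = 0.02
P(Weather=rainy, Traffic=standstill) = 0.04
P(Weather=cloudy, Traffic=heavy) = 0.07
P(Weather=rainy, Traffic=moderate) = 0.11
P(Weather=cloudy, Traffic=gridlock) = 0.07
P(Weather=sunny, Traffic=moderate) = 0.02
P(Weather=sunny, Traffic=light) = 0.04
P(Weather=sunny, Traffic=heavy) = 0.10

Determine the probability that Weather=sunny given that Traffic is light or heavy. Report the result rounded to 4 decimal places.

0.3111

P(Traffic=light) = 0.04 + 0.09 + 0.03 = 0.16.
P(Traffic=heavy) = 0.10 + 0.07 + 0.12 = 0.29.
P(Traffic ∈ {light, heavy}) = 0.16 + 0.29 = 0.45; P(Weather=sunny, Traffic ∈ {light, heavy}) = 0.04 + 0.10 = 0.14.
P(Weather=sunny | Traffic ∈ {light, heavy}) = 0.14/0.45 = 0.3111.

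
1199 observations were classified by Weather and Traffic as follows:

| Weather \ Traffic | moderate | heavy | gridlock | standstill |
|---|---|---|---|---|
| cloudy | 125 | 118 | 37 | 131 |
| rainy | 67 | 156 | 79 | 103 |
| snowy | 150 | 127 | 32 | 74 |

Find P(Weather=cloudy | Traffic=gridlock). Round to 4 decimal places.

0.2500

Total with Traffic=gridlock: 37 + 79 + 32 = 148.
P(Weather=cloudy | Traffic=gridlock) = 37/148 = 0.2500.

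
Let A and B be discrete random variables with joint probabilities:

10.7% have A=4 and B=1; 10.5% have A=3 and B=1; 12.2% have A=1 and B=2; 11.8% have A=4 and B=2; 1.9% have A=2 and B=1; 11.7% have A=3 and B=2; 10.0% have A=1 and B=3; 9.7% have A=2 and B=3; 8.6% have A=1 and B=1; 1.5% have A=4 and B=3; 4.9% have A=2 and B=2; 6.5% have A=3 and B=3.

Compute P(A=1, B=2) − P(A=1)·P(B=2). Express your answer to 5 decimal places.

P(A=1) = 0.086 + 0.122 + 0.100 = 0.308.
P(B=2) = 0.122 + 0.049 + 0.117 + 0.118 = 0.406.
P(A=1, B=2) − P(A=1)P(B=2) = 0.122 − 0.308×0.406 = -0.00305.

-0.00305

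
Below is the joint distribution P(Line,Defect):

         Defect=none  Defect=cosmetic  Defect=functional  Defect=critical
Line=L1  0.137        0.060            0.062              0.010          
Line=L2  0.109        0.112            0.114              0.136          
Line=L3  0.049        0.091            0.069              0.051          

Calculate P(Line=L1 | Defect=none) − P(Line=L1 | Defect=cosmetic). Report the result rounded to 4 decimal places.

0.2363

P(Defect=none) = 0.137 + 0.109 + 0.049 = 0.295; P(Line=L1 | Defect=none) = 0.137/0.295 = 0.46441.
P(Defect=cosmetic) = 0.060 + 0.112 + 0.091 = 0.263; P(Line=L1 | Defect=cosmetic) = 0.060/0.263 = 0.22814.
Difference = 0.2363.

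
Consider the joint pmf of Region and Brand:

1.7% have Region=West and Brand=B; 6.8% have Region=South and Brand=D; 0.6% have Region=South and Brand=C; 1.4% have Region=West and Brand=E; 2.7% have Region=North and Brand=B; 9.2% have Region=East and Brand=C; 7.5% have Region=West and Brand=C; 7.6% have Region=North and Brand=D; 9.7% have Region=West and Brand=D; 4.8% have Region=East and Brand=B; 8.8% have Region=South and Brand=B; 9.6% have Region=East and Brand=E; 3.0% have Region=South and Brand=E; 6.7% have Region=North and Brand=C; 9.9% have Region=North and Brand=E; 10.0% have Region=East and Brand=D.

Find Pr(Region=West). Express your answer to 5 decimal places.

0.20300

P(Region=West) = 0.017 + 0.075 + 0.097 + 0.014 = 0.203.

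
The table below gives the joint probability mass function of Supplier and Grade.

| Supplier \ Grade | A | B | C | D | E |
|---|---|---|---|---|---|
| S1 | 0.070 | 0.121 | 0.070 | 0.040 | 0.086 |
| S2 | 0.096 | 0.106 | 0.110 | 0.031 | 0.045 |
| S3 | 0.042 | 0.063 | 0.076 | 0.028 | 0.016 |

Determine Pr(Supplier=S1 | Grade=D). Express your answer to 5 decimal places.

P(Grade=D) = 0.040 + 0.031 + 0.028 = 0.099.
P(Supplier=S1 | Grade=D) = 0.040/0.099 = 0.40404.

0.40404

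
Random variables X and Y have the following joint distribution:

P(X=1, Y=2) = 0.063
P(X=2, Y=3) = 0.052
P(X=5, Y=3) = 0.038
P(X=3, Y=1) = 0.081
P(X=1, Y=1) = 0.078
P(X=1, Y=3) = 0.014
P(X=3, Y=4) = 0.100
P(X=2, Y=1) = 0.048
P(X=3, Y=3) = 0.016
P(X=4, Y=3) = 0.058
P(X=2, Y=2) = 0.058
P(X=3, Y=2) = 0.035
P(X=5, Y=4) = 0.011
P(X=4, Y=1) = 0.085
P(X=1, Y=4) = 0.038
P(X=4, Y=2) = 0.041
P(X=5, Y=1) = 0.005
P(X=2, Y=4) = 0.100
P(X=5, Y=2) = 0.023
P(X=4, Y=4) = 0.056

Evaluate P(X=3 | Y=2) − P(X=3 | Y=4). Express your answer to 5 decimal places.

-0.16878

P(Y=2) = 0.063 + 0.058 + 0.035 + 0.041 + 0.023 = 0.220; P(X=3 | Y=2) = 0.035/0.220 = 0.159091.
P(Y=4) = 0.038 + 0.100 + 0.100 + 0.056 + 0.011 = 0.305; P(X=3 | Y=4) = 0.100/0.305 = 0.327869.
Difference = -0.16878.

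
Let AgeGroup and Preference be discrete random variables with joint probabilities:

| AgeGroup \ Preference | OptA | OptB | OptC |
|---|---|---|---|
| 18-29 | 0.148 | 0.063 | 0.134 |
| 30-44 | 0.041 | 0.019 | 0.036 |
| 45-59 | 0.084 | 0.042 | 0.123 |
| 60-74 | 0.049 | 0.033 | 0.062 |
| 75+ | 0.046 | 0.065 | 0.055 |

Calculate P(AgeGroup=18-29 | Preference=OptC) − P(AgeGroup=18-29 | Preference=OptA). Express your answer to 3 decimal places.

P(Preference=OptC) = 0.134 + 0.036 + 0.123 + 0.062 + 0.055 = 0.410; P(AgeGroup=18-29 | Preference=OptC) = 0.134/0.410 = 0.3268.
P(Preference=OptA) = 0.148 + 0.041 + 0.084 + 0.049 + 0.046 = 0.368; P(AgeGroup=18-29 | Preference=OptA) = 0.148/0.368 = 0.4022.
Difference = -0.075.

-0.075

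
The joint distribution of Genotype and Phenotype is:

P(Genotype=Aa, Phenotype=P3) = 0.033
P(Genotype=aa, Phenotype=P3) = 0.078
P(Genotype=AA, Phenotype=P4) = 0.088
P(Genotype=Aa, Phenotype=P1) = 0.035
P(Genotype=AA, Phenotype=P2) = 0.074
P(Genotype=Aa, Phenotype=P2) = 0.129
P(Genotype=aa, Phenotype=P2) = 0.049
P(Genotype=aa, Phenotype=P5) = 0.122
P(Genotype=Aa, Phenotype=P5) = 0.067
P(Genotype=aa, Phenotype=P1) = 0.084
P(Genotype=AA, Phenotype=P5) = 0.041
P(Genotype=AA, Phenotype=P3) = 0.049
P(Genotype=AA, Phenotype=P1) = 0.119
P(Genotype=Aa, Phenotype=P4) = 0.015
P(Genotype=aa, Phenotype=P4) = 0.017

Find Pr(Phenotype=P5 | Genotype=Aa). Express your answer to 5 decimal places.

0.24014

P(Genotype=Aa) = 0.035 + 0.129 + 0.033 + 0.015 + 0.067 = 0.279.
P(Phenotype=P5 | Genotype=Aa) = 0.067/0.279 = 0.24014.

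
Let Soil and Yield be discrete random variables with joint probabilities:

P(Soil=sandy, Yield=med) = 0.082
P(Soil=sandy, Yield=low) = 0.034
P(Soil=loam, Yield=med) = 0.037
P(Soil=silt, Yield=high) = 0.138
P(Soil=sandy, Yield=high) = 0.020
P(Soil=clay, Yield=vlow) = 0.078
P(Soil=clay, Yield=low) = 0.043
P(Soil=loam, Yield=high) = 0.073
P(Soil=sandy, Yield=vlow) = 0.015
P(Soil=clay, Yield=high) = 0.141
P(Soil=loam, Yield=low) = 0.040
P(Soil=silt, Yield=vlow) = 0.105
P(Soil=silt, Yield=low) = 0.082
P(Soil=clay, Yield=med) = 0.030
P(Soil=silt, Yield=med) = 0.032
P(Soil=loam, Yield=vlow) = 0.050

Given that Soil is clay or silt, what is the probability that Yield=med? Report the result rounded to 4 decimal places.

P(Soil=clay) = 0.078 + 0.043 + 0.030 + 0.141 = 0.292.
P(Soil=silt) = 0.105 + 0.082 + 0.032 + 0.138 = 0.357.
P(Soil ∈ {clay, silt}) = 0.292 + 0.357 = 0.649; P(Yield=med, Soil ∈ {clay, silt}) = 0.030 + 0.032 = 0.062.
P(Yield=med | Soil ∈ {clay, silt}) = 0.062/0.649 = 0.0955.

0.0955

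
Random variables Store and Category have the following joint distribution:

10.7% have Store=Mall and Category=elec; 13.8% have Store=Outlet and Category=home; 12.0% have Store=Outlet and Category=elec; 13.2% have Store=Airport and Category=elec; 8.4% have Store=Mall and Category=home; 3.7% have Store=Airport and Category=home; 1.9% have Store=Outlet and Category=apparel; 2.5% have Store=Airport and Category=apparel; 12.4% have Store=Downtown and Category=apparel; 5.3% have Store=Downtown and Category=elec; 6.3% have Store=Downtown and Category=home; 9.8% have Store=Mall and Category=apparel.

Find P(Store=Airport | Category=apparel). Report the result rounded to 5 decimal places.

0.09398

P(Category=apparel) = 0.124 + 0.098 + 0.025 + 0.019 = 0.266.
P(Store=Airport | Category=apparel) = 0.025/0.266 = 0.09398.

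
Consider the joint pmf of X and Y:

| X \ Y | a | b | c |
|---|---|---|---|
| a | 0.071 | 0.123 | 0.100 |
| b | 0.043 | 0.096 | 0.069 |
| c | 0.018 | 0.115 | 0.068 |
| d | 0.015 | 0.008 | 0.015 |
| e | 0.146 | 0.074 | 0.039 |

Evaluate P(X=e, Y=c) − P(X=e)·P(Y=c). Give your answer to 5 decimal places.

-0.03637

P(X=e) = 0.146 + 0.074 + 0.039 = 0.259.
P(Y=c) = 0.100 + 0.069 + 0.068 + 0.015 + 0.039 = 0.291.
P(X=e, Y=c) − P(X=e)P(Y=c) = 0.039 − 0.259×0.291 = -0.03637.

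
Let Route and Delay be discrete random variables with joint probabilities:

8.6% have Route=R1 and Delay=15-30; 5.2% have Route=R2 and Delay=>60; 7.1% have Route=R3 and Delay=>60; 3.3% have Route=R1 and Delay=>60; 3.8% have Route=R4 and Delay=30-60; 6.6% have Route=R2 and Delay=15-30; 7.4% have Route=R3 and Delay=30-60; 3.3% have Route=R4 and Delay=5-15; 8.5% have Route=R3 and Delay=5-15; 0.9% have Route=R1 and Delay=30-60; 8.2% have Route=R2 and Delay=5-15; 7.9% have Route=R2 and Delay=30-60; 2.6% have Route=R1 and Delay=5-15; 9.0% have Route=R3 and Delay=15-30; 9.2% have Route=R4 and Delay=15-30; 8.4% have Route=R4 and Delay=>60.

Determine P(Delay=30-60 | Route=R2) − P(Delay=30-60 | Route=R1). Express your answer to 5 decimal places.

P(Route=R2) = 0.082 + 0.066 + 0.079 + 0.052 = 0.279; P(Delay=30-60 | Route=R2) = 0.079/0.279 = 0.283154.
P(Route=R1) = 0.026 + 0.086 + 0.009 + 0.033 = 0.154; P(Delay=30-60 | Route=R1) = 0.009/0.154 = 0.058442.
Difference = 0.22471.

0.22471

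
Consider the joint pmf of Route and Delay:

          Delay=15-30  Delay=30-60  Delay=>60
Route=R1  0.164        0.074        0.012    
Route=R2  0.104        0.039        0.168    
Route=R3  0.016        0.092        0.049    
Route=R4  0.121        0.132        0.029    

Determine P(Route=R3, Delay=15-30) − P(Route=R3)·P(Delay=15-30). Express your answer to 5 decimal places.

P(Route=R3) = 0.016 + 0.092 + 0.049 = 0.157.
P(Delay=15-30) = 0.164 + 0.104 + 0.016 + 0.121 = 0.405.
P(Route=R3, Delay=15-30) − P(Route=R3)P(Delay=15-30) = 0.016 − 0.157×0.405 = -0.04759.

-0.04759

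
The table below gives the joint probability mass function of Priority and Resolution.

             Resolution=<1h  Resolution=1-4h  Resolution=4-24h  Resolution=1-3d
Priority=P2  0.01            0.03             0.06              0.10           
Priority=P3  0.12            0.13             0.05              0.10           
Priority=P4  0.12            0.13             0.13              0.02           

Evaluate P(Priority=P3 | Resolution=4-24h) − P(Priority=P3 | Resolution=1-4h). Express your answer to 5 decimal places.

P(Resolution=4-24h) = 0.06 + 0.05 + 0.13 = 0.24; P(Priority=P3 | Resolution=4-24h) = 0.05/0.24 = 0.208333.
P(Resolution=1-4h) = 0.03 + 0.13 + 0.13 = 0.29; P(Priority=P3 | Resolution=1-4h) = 0.13/0.29 = 0.448276.
Difference = -0.23994.

-0.23994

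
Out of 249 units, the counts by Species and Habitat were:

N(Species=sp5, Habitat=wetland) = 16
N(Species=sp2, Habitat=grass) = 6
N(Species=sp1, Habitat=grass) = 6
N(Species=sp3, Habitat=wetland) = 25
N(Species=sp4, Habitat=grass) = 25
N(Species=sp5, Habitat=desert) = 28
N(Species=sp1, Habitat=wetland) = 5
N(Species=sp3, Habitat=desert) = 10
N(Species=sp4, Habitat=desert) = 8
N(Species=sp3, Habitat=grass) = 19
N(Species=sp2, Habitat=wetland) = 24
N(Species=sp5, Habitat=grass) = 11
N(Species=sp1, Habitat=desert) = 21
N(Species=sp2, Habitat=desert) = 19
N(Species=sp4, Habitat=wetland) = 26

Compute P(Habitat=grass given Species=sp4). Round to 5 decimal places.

Total with Species=sp4: 25 + 26 + 8 = 59.
P(Habitat=grass | Species=sp4) = 25/59 = 0.42373.

0.42373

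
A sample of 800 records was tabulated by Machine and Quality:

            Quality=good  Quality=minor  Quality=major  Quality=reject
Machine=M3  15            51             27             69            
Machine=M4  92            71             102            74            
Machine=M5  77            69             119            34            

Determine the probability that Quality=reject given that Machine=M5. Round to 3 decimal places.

Total with Machine=M5: 77 + 69 + 119 + 34 = 299.
P(Quality=reject | Machine=M5) = 34/299 = 0.114.

0.114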